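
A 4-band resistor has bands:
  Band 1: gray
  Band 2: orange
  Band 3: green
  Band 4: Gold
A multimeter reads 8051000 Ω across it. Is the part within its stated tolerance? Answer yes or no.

yes

Grey → 8 (first significant figure)
Orange → 3 (second significant figure)
Green → ×10^5 multiplier
Gold → ±5% tolerance
83 × 100000 = 8300000 Ω
Allowed range: 7885000 Ω to 8715000 Ω.
8051000 Ω lies inside that range.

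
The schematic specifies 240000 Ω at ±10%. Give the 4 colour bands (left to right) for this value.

240000 Ω = 24 × 10^4.
2 → red
4 → yellow
Multiplier 10^4 → yellow.
±10% tolerance → silver.

red, yellow, yellow, silver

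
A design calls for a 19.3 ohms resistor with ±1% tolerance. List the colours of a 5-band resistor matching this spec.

19.3 Ω = 193 × 10^-1.
1 → brown
9 → white
3 → orange
Multiplier 10^-1 → gold.
±1% tolerance → brown.

brown, white, orange, gold, brown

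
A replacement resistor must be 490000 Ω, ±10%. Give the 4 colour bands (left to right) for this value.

yellow, white, yellow, silver

490000 Ω = 49 × 10^4.
4 → yellow
9 → white
Multiplier 10^4 → yellow.
±10% tolerance → silver.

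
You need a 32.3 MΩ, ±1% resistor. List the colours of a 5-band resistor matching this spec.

orange, red, orange, green, brown

32300000 Ω = 323 × 10^5.
3 → orange
2 → red
3 → orange
Multiplier 10^5 → green.
±1% tolerance → brown.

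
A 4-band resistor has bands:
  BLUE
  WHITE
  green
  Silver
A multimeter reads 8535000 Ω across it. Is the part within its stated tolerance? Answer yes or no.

no

Blue → 6 (first significant figure)
White → 9 (second significant figure)
Green → ×10^5 multiplier
Silver → ±10% tolerance
69 × 100000 = 6900000 Ω
Allowed range: 6210000 Ω to 7590000 Ω.
8535000 Ω lies outside that range.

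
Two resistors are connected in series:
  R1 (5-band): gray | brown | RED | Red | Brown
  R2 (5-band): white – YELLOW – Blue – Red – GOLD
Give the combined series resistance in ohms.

175800 Ω

R1: grey, brown, red → 812; red ×10^2 → 81200 Ω.
R2: white, yellow, blue → 946; red ×10^2 → 94600 Ω.
Series: 81200 + 94600 = 175800 Ω.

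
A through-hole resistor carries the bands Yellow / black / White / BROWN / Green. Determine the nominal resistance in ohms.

Yellow → 4 (first significant figure)
Black → 0 (second significant figure)
White → 9 (third significant figure)
Brown → ×10 multiplier
409 × 10 = 4090 Ω

4090 Ω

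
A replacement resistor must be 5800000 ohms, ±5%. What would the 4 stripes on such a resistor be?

green, grey, green, gold

5800000 Ω = 58 × 10^5.
5 → green
8 → grey
Multiplier 10^5 → green.
±5% tolerance → gold.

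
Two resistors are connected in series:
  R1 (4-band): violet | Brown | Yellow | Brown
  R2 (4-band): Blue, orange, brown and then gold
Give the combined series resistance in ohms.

710630 Ω

R1: violet, brown → 71; yellow ×10^4 → 710000 Ω.
R2: blue, orange → 63; brown ×10 → 630 Ω.
Series: 710000 + 630 = 710630 Ω.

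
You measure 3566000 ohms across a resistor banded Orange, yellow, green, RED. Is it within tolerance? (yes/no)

no

Orange → 3 (first significant figure)
Yellow → 4 (second significant figure)
Green → ×10^5 multiplier
Red → ±2% tolerance
34 × 100000 = 3400000 Ω
Allowed range: 3332000 Ω to 3468000 Ω.
3566000 ohms lies outside that range.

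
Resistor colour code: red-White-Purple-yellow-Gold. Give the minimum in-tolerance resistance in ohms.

2821500 Ω

Red → 2 (first significant figure)
White → 9 (second significant figure)
Violet → 7 (third significant figure)
Yellow → ×10^4 multiplier
Gold → ±5% tolerance
297 × 10000 = 2970000 Ω
Minimum = 2970000 × (1 − 5/100) = 2821500 Ω.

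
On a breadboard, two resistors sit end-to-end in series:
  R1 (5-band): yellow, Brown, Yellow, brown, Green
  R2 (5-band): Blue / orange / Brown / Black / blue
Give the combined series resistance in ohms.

4771 Ω

R1: yellow, brown, yellow → 414; brown ×10 → 4140 Ω.
R2: blue, orange, brown → 631; black ×1 → 631 Ω.
Series: 4140 + 631 = 4771 Ω.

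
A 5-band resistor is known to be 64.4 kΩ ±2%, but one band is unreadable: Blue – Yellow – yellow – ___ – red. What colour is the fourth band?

64400 Ω = 644 × 10^2.
The fourth band is the multiplier, 10^2, which is red.

red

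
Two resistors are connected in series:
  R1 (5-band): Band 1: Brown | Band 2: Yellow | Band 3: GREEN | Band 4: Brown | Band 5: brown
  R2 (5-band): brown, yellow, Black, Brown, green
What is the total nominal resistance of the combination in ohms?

2850 Ω

R1: brown, yellow, green → 145; brown ×10 → 1450 Ω.
R2: brown, yellow, black → 140; brown ×10 → 1400 Ω.
Series: 1450 + 1400 = 2850 Ω.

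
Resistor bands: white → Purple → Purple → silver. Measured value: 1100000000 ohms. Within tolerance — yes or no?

White → 9 (first significant figure)
Violet → 7 (second significant figure)
Violet → ×10^7 multiplier
Silver → ±10% tolerance
97 × 10000000 = 970000000 Ω
Allowed range: 873000000 Ω to 1067000000 Ω.
1100000000 ohms lies outside that range.

no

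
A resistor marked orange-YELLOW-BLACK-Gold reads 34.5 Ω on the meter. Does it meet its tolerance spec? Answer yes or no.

yes

Orange → 3 (first significant figure)
Yellow → 4 (second significant figure)
Black → ×1 multiplier
Gold → ±5% tolerance
34 × 1 = 34 Ω
Allowed range: 32.3 Ω to 35.7 Ω.
34.5 Ω lies inside that range.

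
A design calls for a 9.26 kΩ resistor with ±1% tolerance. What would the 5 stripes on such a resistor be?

white, red, blue, brown, brown

9260 Ω = 926 × 10^1.
9 → white
2 → red
6 → blue
Multiplier 10^1 → brown.
±1% tolerance → brown.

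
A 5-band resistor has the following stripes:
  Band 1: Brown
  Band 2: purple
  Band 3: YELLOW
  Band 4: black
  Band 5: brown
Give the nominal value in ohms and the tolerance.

Brown → 1 (first significant figure)
Violet → 7 (second significant figure)
Yellow → 4 (third significant figure)
Black → ×1 multiplier
Brown → ±1% tolerance
174 × 1 = 174 Ω

174 Ω ±1%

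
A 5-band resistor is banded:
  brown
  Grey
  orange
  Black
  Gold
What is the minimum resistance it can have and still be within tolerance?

173.85 Ω

Brown → 1 (first significant figure)
Grey → 8 (second significant figure)
Orange → 3 (third significant figure)
Black → ×1 multiplier
Gold → ±5% tolerance
183 × 1 = 183 Ω
Minimum = 183 × (1 − 5/100) = 173.85 Ω.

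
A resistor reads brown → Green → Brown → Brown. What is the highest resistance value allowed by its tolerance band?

151.5 Ω

Brown → 1 (first significant figure)
Green → 5 (second significant figure)
Brown → ×10 multiplier
Brown → ±1% tolerance
15 × 10 = 150 Ω
Highest = 150 × (1 + 1/100) = 151.5 Ω.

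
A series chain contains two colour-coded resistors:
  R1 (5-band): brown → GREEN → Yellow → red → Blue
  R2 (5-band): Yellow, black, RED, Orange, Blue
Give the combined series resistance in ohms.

417400 Ω

R1: brown, green, yellow → 154; red ×10^2 → 15400 Ω.
R2: yellow, black, red → 402; orange ×10^3 → 402000 Ω.
Series: 15400 + 402000 = 417400 Ω.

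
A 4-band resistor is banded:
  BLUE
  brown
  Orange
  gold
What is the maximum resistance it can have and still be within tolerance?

64050 Ω

Blue → 6 (first significant figure)
Brown → 1 (second significant figure)
Orange → ×10^3 multiplier
Gold → ±5% tolerance
61 × 1000 = 61000 Ω
Maximum = 61000 × (1 + 5/100) = 64050 Ω.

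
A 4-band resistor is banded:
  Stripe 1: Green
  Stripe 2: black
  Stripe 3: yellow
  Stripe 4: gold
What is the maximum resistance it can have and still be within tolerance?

525000 Ω

Green → 5 (first significant figure)
Black → 0 (second significant figure)
Yellow → ×10^4 multiplier
Gold → ±5% tolerance
50 × 10000 = 500000 Ω
Maximum = 500000 × (1 + 5/100) = 525000 Ω.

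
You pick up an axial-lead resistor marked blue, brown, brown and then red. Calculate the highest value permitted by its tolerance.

622.2 Ω

Blue → 6 (first significant figure)
Brown → 1 (second significant figure)
Brown → ×10 multiplier
Red → ±2% tolerance
61 × 10 = 610 Ω
Highest = 610 × (1 + 2/100) = 622.2 Ω.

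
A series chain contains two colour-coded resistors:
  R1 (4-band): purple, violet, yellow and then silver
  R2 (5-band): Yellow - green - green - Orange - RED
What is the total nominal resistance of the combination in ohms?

1225000 Ω

R1: violet, violet → 77; yellow ×10^4 → 770000 Ω.
R2: yellow, green, green → 455; orange ×10^3 → 455000 Ω.
Series: 770000 + 455000 = 1225000 Ω.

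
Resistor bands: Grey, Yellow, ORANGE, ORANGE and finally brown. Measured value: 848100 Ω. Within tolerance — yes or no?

Grey → 8 (first significant figure)
Yellow → 4 (second significant figure)
Orange → 3 (third significant figure)
Orange → ×10^3 multiplier
Brown → ±1% tolerance
843 × 1000 = 843000 Ω
Allowed range: 834570 Ω to 851430 Ω.
848100 Ω lies inside that range.

yes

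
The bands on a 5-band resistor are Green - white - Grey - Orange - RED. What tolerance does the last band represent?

±2%

The last band, red, is the tolerance band.
Red corresponds to ±2%.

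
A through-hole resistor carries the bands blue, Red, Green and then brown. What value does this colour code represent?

6200000 Ω

Blue → 6 (first significant figure)
Red → 2 (second significant figure)
Green → ×10^5 multiplier
62 × 100000 = 6200000 Ω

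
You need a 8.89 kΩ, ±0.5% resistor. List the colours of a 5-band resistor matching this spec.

8890 Ω = 889 × 10^1.
8 → grey
8 → grey
9 → white
Multiplier 10^1 → brown.
±0.5% tolerance → green.

grey, grey, white, brown, green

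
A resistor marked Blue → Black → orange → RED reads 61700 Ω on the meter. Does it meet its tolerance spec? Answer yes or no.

Blue → 6 (first significant figure)
Black → 0 (second significant figure)
Orange → ×10^3 multiplier
Red → ±2% tolerance
60 × 1000 = 60000 Ω
Allowed range: 58800 Ω to 61200 Ω.
61700 Ω lies outside that range.

no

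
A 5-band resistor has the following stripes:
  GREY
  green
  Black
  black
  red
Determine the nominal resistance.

Grey → 8 (first significant figure)
Green → 5 (second significant figure)
Black → 0 (third significant figure)
Black → ×1 multiplier
850 × 1 = 850 Ω

850 Ω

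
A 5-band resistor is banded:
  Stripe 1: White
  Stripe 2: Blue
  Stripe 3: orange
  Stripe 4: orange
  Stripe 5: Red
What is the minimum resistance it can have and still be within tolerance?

943740 Ω

White → 9 (first significant figure)
Blue → 6 (second significant figure)
Orange → 3 (third significant figure)
Orange → ×10^3 multiplier
Red → ±2% tolerance
963 × 1000 = 963000 Ω
Minimum = 963000 × (1 − 2/100) = 943740 Ω.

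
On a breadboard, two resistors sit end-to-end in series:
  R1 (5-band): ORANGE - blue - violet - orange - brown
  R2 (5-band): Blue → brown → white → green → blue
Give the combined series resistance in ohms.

R1: orange, blue, violet → 367; orange ×10^3 → 367000 Ω.
R2: blue, brown, white → 619; green ×10^5 → 61900000 Ω.
Series: 367000 + 61900000 = 62267000 Ω.

62267000 Ω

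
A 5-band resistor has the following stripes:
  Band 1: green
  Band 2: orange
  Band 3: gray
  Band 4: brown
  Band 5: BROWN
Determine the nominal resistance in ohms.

5380 Ω

Green → 5 (first significant figure)
Orange → 3 (second significant figure)
Grey → 8 (third significant figure)
Brown → ×10 multiplier
538 × 10 = 5380 Ω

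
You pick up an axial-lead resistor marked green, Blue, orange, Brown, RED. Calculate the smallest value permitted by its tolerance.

Green → 5 (first significant figure)
Blue → 6 (second significant figure)
Orange → 3 (third significant figure)
Brown → ×10 multiplier
Red → ±2% tolerance
563 × 10 = 5630 Ω
Smallest = 5630 × (1 − 2/100) = 5517.4 Ω.

5517.4 Ω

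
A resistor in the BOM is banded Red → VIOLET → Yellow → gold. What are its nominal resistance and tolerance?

Red → 2 (first significant figure)
Violet → 7 (second significant figure)
Yellow → ×10^4 multiplier
Gold → ±5% tolerance
27 × 10000 = 270000 Ω

270000 Ω ±5%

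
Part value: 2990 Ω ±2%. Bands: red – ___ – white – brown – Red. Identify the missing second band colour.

2990 Ω = 299 × 10^1.
The second band gives digit 9 of the significand, and 9 is white.

white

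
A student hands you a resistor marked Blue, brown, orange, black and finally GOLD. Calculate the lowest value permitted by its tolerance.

582.35 Ω

Blue → 6 (first significant figure)
Brown → 1 (second significant figure)
Orange → 3 (third significant figure)
Black → ×1 multiplier
Gold → ±5% tolerance
613 × 1 = 613 Ω
Lowest = 613 × (1 − 5/100) = 582.35 Ω.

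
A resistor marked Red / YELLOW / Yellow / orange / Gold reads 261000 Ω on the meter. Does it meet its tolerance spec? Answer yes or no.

no

Red → 2 (first significant figure)
Yellow → 4 (second significant figure)
Yellow → 4 (third significant figure)
Orange → ×10^3 multiplier
Gold → ±5% tolerance
244 × 1000 = 244000 Ω
Allowed range: 231800 Ω to 256200 Ω.
261000 Ω lies outside that range.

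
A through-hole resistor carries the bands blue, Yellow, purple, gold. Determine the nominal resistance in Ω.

Blue → 6 (first significant figure)
Yellow → 4 (second significant figure)
Violet → ×10^7 multiplier
64 × 10000000 = 640000000 Ω

640000000 Ω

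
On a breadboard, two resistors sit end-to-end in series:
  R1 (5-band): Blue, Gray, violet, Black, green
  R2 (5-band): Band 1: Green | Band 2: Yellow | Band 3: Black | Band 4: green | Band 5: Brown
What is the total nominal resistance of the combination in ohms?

54000687 Ω

R1: blue, grey, violet → 687; black ×1 → 687 Ω.
R2: green, yellow, black → 540; green ×10^5 → 54000000 Ω.
Series: 687 + 54000000 = 54000687 Ω.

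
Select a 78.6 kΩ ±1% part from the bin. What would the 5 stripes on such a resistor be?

78600 Ω = 786 × 10^2.
7 → violet
8 → grey
6 → blue
Multiplier 10^2 → red.
±1% tolerance → brown.

violet, grey, blue, red, brown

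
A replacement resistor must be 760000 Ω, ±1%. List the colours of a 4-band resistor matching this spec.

violet, blue, yellow, brown

760000 Ω = 76 × 10^4.
7 → violet
6 → blue
Multiplier 10^4 → yellow.
±1% tolerance → brown.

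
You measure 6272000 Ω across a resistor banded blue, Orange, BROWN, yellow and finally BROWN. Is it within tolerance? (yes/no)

Blue → 6 (first significant figure)
Orange → 3 (second significant figure)
Brown → 1 (third significant figure)
Yellow → ×10^4 multiplier
Brown → ±1% tolerance
631 × 10000 = 6310000 Ω
Allowed range: 6246900 Ω to 6373100 Ω.
6272000 Ω lies inside that range.

yes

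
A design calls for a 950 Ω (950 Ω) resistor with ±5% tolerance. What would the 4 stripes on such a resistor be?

white, green, brown, gold

950 Ω = 95 × 10^1.
9 → white
5 → green
Multiplier 10^1 → brown.
±5% tolerance → gold.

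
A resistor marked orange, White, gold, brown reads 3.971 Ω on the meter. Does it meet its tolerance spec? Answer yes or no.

Orange → 3 (first significant figure)
White → 9 (second significant figure)
Gold → ×0.1 multiplier
Brown → ±1% tolerance
39 × 0.1 = 3.9 Ω
Allowed range: 3.861 Ω to 3.939 Ω.
3.971 Ω lies outside that range.

no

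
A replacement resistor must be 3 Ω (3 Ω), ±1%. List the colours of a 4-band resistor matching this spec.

orange, black, gold, brown

3 Ω = 30 × 10^-1.
3 → orange
0 → black
Multiplier 10^-1 → gold.
±1% tolerance → brown.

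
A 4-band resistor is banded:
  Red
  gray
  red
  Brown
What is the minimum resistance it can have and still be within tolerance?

Red → 2 (first significant figure)
Grey → 8 (second significant figure)
Red → ×10^2 multiplier
Brown → ±1% tolerance
28 × 100 = 2800 Ω
Minimum = 2800 × (1 − 1/100) = 2772 Ω.

2772 Ω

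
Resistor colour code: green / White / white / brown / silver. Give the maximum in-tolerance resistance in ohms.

Green → 5 (first significant figure)
White → 9 (second significant figure)
White → 9 (third significant figure)
Brown → ×10 multiplier
Silver → ±10% tolerance
599 × 10 = 5990 Ω
Maximum = 5990 × (1 + 10/100) = 6589 Ω.

6589 Ω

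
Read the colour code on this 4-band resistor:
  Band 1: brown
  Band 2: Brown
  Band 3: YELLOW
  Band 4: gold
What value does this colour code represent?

Brown → 1 (first significant figure)
Brown → 1 (second significant figure)
Yellow → ×10^4 multiplier
11 × 10000 = 110000 Ω

110000 Ω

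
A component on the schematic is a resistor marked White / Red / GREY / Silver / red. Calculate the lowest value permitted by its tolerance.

White → 9 (first significant figure)
Red → 2 (second significant figure)
Grey → 8 (third significant figure)
Silver → ×0.01 multiplier
Red → ±2% tolerance
928 × 0.01 = 9.28 Ω
Lowest = 9.28 × (1 − 2/100) = 9.0944 Ω.

9.0944 Ω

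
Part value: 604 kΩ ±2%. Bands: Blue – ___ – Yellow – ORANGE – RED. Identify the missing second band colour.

604000 Ω = 604 × 10^3.
The second band gives digit 0 of the significand, and 0 is black.

black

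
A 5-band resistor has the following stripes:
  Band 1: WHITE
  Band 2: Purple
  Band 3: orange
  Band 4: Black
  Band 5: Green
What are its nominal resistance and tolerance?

973 Ω ±0.5%

White → 9 (first significant figure)
Violet → 7 (second significant figure)
Orange → 3 (third significant figure)
Black → ×1 multiplier
Green → ±0.5% tolerance
973 × 1 = 973 Ω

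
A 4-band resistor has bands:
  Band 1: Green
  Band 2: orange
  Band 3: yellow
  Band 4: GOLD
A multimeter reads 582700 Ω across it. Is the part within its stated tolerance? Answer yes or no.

no

Green → 5 (first significant figure)
Orange → 3 (second significant figure)
Yellow → ×10^4 multiplier
Gold → ±5% tolerance
53 × 10000 = 530000 Ω
Allowed range: 503500 Ω to 556500 Ω.
582700 Ω lies outside that range.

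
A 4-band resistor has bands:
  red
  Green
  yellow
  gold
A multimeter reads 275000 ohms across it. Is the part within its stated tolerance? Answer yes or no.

no

Red → 2 (first significant figure)
Green → 5 (second significant figure)
Yellow → ×10^4 multiplier
Gold → ±5% tolerance
25 × 10000 = 250000 Ω
Allowed range: 237500 Ω to 262500 Ω.
275000 ohms lies outside that range.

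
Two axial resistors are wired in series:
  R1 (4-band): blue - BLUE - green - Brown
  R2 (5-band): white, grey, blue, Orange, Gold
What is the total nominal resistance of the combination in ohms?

7586000 Ω

R1: blue, blue → 66; green ×10^5 → 6600000 Ω.
R2: white, grey, blue → 986; orange ×10^3 → 986000 Ω.
Series: 6600000 + 986000 = 7586000 Ω.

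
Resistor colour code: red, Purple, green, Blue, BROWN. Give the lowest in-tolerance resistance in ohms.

272250000 Ω

Red → 2 (first significant figure)
Violet → 7 (second significant figure)
Green → 5 (third significant figure)
Blue → ×10^6 multiplier
Brown → ±1% tolerance
275 × 1000000 = 275000000 Ω
Lowest = 275000000 × (1 − 1/100) = 272250000 Ω.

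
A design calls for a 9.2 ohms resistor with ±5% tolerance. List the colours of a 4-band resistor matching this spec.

white, red, gold, gold

9.2 Ω = 92 × 10^-1.
9 → white
2 → red
Multiplier 10^-1 → gold.
±5% tolerance → gold.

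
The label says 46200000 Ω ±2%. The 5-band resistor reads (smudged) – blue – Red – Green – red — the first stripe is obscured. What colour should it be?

46200000 Ω = 462 × 10^5.
The first band gives digit 4 of the significand, and 4 is yellow.

yellow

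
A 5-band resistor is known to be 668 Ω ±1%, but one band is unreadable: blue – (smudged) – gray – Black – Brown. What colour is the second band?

blue

668 Ω = 668 × 10^0.
The second band gives digit 6 of the significand, and 6 is blue.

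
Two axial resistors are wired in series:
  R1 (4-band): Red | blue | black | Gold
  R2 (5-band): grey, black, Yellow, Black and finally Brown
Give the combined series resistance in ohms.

R1: red, blue → 26; black ×1 → 26 Ω.
R2: grey, black, yellow → 804; black ×1 → 804 Ω.
Series: 26 + 804 = 830 Ω.

830 Ω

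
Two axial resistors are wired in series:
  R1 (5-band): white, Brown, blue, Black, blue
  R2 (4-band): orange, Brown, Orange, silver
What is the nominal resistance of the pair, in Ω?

R1: white, brown, blue → 916; black ×1 → 916 Ω.
R2: orange, brown → 31; orange ×10^3 → 31000 Ω.
Series: 916 + 31000 = 31916 Ω.

31916 Ω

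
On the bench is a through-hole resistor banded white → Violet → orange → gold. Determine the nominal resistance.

97000 Ω

White → 9 (first significant figure)
Violet → 7 (second significant figure)
Orange → ×10^3 multiplier
97 × 1000 = 97000 Ω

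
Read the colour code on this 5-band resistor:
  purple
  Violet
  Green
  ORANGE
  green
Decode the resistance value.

775000 Ω

Violet → 7 (first significant figure)
Violet → 7 (second significant figure)
Green → 5 (third significant figure)
Orange → ×10^3 multiplier
775 × 1000 = 775000 Ω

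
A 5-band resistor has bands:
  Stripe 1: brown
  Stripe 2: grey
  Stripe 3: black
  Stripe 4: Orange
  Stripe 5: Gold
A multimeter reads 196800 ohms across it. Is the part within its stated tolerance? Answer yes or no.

no

Brown → 1 (first significant figure)
Grey → 8 (second significant figure)
Black → 0 (third significant figure)
Orange → ×10^3 multiplier
Gold → ±5% tolerance
180 × 1000 = 180000 Ω
Allowed range: 171000 Ω to 189000 Ω.
196800 ohms lies outside that range.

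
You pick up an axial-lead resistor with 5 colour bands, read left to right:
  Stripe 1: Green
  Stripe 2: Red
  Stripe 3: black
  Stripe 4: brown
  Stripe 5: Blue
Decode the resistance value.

Green → 5 (first significant figure)
Red → 2 (second significant figure)
Black → 0 (third significant figure)
Brown → ×10 multiplier
520 × 10 = 5200 Ω

5200 Ω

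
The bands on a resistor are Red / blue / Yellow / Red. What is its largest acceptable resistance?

Red → 2 (first significant figure)
Blue → 6 (second significant figure)
Yellow → ×10^4 multiplier
Red → ±2% tolerance
26 × 10000 = 260000 Ω
Largest = 260000 × (1 + 2/100) = 265200 Ω.

265200 Ω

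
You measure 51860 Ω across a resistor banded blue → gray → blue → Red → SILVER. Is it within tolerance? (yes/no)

Blue → 6 (first significant figure)
Grey → 8 (second significant figure)
Blue → 6 (third significant figure)
Red → ×10^2 multiplier
Silver → ±10% tolerance
686 × 100 = 68600 Ω
Allowed range: 61740 Ω to 75460 Ω.
51860 Ω lies outside that range.

no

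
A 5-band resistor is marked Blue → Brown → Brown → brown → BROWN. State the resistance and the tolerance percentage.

Blue → 6 (first significant figure)
Brown → 1 (second significant figure)
Brown → 1 (third significant figure)
Brown → ×10 multiplier
Brown → ±1% tolerance
611 × 10 = 6110 Ω

6110 Ω ±1%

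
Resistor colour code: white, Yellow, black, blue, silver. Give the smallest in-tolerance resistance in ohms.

White → 9 (first significant figure)
Yellow → 4 (second significant figure)
Black → 0 (third significant figure)
Blue → ×10^6 multiplier
Silver → ±10% tolerance
940 × 1000000 = 940000000 Ω
Smallest = 940000000 × (1 − 10/100) = 846000000 Ω.

846000000 Ω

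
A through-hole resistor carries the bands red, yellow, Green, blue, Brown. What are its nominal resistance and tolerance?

245000000 Ω ±1%

Red → 2 (first significant figure)
Yellow → 4 (second significant figure)
Green → 5 (third significant figure)
Blue → ×10^6 multiplier
Brown → ±1% tolerance
245 × 1000000 = 245000000 Ω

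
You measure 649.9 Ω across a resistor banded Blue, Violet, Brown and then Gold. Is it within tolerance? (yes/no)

Blue → 6 (first significant figure)
Violet → 7 (second significant figure)
Brown → ×10 multiplier
Gold → ±5% tolerance
67 × 10 = 670 Ω
Allowed range: 636.5 Ω to 703.5 Ω.
649.9 Ω lies inside that range.

yes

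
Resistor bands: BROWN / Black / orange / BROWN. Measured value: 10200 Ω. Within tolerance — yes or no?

Brown → 1 (first significant figure)
Black → 0 (second significant figure)
Orange → ×10^3 multiplier
Brown → ±1% tolerance
10 × 1000 = 10000 Ω
Allowed range: 9900 Ω to 10100 Ω.
10200 Ω lies outside that range.

no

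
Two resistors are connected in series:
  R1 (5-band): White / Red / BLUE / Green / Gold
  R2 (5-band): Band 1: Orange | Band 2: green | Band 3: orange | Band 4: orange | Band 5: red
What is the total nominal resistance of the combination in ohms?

92953000 Ω

R1: white, red, blue → 926; green ×10^5 → 92600000 Ω.
R2: orange, green, orange → 353; orange ×10^3 → 353000 Ω.
Series: 92600000 + 353000 = 92953000 Ω.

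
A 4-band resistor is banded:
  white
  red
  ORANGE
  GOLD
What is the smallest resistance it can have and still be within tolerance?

87400 Ω

White → 9 (first significant figure)
Red → 2 (second significant figure)
Orange → ×10^3 multiplier
Gold → ±5% tolerance
92 × 1000 = 92000 Ω
Smallest = 92000 × (1 − 5/100) = 87400 Ω.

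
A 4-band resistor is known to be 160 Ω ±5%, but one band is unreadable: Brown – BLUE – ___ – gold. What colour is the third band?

160 Ω = 16 × 10^1.
The third band is the multiplier, 10^1, which is brown.

brown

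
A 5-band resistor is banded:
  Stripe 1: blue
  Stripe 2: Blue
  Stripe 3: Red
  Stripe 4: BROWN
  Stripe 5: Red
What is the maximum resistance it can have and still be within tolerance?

6752.4 Ω

Blue → 6 (first significant figure)
Blue → 6 (second significant figure)
Red → 2 (third significant figure)
Brown → ×10 multiplier
Red → ±2% tolerance
662 × 10 = 6620 Ω
Maximum = 6620 × (1 + 2/100) = 6752.4 Ω.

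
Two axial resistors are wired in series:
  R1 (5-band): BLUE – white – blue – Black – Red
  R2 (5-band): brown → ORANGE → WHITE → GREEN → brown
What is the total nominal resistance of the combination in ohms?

13900696 Ω

R1: blue, white, blue → 696; black ×1 → 696 Ω.
R2: brown, orange, white → 139; green ×10^5 → 13900000 Ω.
Series: 696 + 13900000 = 13900696 Ω.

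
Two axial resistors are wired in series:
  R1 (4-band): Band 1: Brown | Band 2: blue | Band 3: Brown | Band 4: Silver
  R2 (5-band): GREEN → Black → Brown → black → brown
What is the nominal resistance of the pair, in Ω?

R1: brown, blue → 16; brown ×10 → 160 Ω.
R2: green, black, brown → 501; black ×1 → 501 Ω.
Series: 160 + 501 = 661 Ω.

661 Ω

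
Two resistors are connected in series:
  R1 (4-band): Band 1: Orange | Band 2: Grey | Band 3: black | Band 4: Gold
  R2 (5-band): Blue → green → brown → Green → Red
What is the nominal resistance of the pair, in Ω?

R1: orange, grey → 38; black ×1 → 38 Ω.
R2: blue, green, brown → 651; green ×10^5 → 65100000 Ω.
Series: 38 + 65100000 = 65100038 Ω.

65100038 Ω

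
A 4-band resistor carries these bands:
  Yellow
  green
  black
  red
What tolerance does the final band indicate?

±2%

The last band, red, is the tolerance band.
Red corresponds to ±2%.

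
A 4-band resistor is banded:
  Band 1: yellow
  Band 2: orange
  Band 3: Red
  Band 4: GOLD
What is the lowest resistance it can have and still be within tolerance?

4085 Ω

Yellow → 4 (first significant figure)
Orange → 3 (second significant figure)
Red → ×10^2 multiplier
Gold → ±5% tolerance
43 × 100 = 4300 Ω
Lowest = 4300 × (1 − 5/100) = 4085 Ω.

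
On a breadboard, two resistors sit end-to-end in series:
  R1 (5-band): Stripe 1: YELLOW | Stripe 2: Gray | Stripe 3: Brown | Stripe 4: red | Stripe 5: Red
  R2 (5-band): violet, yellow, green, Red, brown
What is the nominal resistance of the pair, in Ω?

122600 Ω

R1: yellow, grey, brown → 481; red ×10^2 → 48100 Ω.
R2: violet, yellow, green → 745; red ×10^2 → 74500 Ω.
Series: 48100 + 74500 = 122600 Ω.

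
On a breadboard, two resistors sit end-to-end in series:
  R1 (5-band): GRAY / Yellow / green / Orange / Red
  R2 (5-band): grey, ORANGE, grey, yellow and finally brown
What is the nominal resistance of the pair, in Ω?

R1: grey, yellow, green → 845; orange ×10^3 → 845000 Ω.
R2: grey, orange, grey → 838; yellow ×10^4 → 8380000 Ω.
Series: 845000 + 8380000 = 9225000 Ω.

9225000 Ω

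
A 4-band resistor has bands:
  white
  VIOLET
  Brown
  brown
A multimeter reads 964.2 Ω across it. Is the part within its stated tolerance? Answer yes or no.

yes

White → 9 (first significant figure)
Violet → 7 (second significant figure)
Brown → ×10 multiplier
Brown → ±1% tolerance
97 × 10 = 970 Ω
Allowed range: 960.3 Ω to 979.7 Ω.
964.2 Ω lies inside that range.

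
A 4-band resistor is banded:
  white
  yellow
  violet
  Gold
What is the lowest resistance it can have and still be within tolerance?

White → 9 (first significant figure)
Yellow → 4 (second significant figure)
Violet → ×10^7 multiplier
Gold → ±5% tolerance
94 × 10000000 = 940000000 Ω
Lowest = 940000000 × (1 − 5/100) = 893000000 Ω.

893000000 Ω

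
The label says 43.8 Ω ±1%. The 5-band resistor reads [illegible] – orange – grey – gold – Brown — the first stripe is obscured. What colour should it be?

yellow

43.8 Ω = 438 × 10^-1.
The first band gives digit 4 of the significand, and 4 is yellow.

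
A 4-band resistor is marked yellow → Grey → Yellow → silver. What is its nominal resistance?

480000 Ω

Yellow → 4 (first significant figure)
Grey → 8 (second significant figure)
Yellow → ×10^4 multiplier
48 × 10000 = 480000 Ω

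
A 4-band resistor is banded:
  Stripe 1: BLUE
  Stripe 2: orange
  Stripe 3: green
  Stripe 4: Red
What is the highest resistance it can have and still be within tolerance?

Blue → 6 (first significant figure)
Orange → 3 (second significant figure)
Green → ×10^5 multiplier
Red → ±2% tolerance
63 × 100000 = 6300000 Ω
Highest = 6300000 × (1 + 2/100) = 6426000 Ω.

6426000 Ω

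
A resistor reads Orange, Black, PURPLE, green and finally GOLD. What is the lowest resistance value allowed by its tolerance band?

29165000 Ω

Orange → 3 (first significant figure)
Black → 0 (second significant figure)
Violet → 7 (third significant figure)
Green → ×10^5 multiplier
Gold → ±5% tolerance
307 × 100000 = 30700000 Ω
Lowest = 30700000 × (1 − 5/100) = 29165000 Ω.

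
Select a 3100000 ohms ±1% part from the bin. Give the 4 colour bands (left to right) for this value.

3100000 Ω = 31 × 10^5.
3 → orange
1 → brown
Multiplier 10^5 → green.
±1% tolerance → brown.

orange, brown, green, brown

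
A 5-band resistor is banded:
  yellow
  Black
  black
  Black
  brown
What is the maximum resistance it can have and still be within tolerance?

Yellow → 4 (first significant figure)
Black → 0 (second significant figure)
Black → 0 (third significant figure)
Black → ×1 multiplier
Brown → ±1% tolerance
400 × 1 = 400 Ω
Maximum = 400 × (1 + 1/100) = 404 Ω.

404 Ω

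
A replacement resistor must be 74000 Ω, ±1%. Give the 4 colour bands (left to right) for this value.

violet, yellow, orange, brown

74000 Ω = 74 × 10^3.
7 → violet
4 → yellow
Multiplier 10^3 → orange.
±1% tolerance → brown.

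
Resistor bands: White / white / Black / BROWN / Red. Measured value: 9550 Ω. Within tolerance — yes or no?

White → 9 (first significant figure)
White → 9 (second significant figure)
Black → 0 (third significant figure)
Brown → ×10 multiplier
Red → ±2% tolerance
990 × 10 = 9900 Ω
Allowed range: 9702 Ω to 10098 Ω.
9550 Ω lies outside that range.

no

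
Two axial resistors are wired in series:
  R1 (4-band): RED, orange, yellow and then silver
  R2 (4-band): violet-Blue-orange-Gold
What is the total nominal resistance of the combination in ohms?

R1: red, orange → 23; yellow ×10^4 → 230000 Ω.
R2: violet, blue → 76; orange ×10^3 → 76000 Ω.
Series: 230000 + 76000 = 306000 Ω.

306000 Ω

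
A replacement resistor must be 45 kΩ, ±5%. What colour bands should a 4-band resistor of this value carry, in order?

yellow, green, orange, gold

45000 Ω = 45 × 10^3.
4 → yellow
5 → green
Multiplier 10^3 → orange.
±5% tolerance → gold.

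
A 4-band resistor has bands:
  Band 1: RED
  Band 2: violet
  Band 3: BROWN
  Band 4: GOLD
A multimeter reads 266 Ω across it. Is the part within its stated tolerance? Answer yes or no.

Red → 2 (first significant figure)
Violet → 7 (second significant figure)
Brown → ×10 multiplier
Gold → ±5% tolerance
27 × 10 = 270 Ω
Allowed range: 256.5 Ω to 283.5 Ω.
266 Ω lies inside that range.

yes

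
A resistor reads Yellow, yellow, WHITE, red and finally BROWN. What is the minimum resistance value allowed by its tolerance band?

Yellow → 4 (first significant figure)
Yellow → 4 (second significant figure)
White → 9 (third significant figure)
Red → ×10^2 multiplier
Brown → ±1% tolerance
449 × 100 = 44900 Ω
Minimum = 44900 × (1 − 1/100) = 44451 Ω.

44451 Ω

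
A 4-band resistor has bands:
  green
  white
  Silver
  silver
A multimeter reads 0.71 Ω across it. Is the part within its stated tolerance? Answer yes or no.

no

Green → 5 (first significant figure)
White → 9 (second significant figure)
Silver → ×0.01 multiplier
Silver → ±10% tolerance
59 × 0.01 = 0.59 Ω
Allowed range: 0.531 Ω to 0.649 Ω.
0.71 Ω lies outside that range.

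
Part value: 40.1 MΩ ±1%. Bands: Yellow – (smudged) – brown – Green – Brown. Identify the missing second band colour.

black

40100000 Ω = 401 × 10^5.
The second band gives digit 0 of the significand, and 0 is black.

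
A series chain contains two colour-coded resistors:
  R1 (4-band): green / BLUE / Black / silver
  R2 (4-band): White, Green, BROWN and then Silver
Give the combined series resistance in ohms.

R1: green, blue → 56; black ×1 → 56 Ω.
R2: white, green → 95; brown ×10 → 950 Ω.
Series: 56 + 950 = 1006 Ω.

1006 Ω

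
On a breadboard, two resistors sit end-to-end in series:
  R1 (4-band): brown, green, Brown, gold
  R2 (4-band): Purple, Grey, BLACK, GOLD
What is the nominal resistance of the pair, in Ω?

228 Ω

R1: brown, green → 15; brown ×10 → 150 Ω.
R2: violet, grey → 78; black ×1 → 78 Ω.
Series: 150 + 78 = 228 Ω.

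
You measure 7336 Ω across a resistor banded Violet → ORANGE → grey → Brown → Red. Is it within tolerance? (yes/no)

yes

Violet → 7 (first significant figure)
Orange → 3 (second significant figure)
Grey → 8 (third significant figure)
Brown → ×10 multiplier
Red → ±2% tolerance
738 × 10 = 7380 Ω
Allowed range: 7232.4 Ω to 7527.6 Ω.
7336 Ω lies inside that range.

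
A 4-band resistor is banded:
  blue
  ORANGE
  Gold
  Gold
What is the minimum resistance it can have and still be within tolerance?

5.985 Ω

Blue → 6 (first significant figure)
Orange → 3 (second significant figure)
Gold → ×0.1 multiplier
Gold → ±5% tolerance
63 × 0.1 = 6.3 Ω
Minimum = 6.3 × (1 − 5/100) = 5.985 Ω.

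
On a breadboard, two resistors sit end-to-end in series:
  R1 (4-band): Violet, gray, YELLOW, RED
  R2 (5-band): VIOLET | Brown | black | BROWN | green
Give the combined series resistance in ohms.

R1: violet, grey → 78; yellow ×10^4 → 780000 Ω.
R2: violet, brown, black → 710; brown ×10 → 7100 Ω.
Series: 780000 + 7100 = 787100 Ω.

787100 Ω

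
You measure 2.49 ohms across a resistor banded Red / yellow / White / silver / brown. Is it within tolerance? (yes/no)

yes

Red → 2 (first significant figure)
Yellow → 4 (second significant figure)
White → 9 (third significant figure)
Silver → ×0.01 multiplier
Brown → ±1% tolerance
249 × 0.01 = 2.49 Ω
Allowed range: 2.4651 Ω to 2.5149 Ω.
2.49 ohms lies inside that range.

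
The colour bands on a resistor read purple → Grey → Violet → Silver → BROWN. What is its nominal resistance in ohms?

7.87 Ω

Violet → 7 (first significant figure)
Grey → 8 (second significant figure)
Violet → 7 (third significant figure)
Silver → ×0.01 multiplier
787 × 0.01 = 7.87 Ω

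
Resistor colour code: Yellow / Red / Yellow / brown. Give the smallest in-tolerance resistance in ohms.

Yellow → 4 (first significant figure)
Red → 2 (second significant figure)
Yellow → ×10^4 multiplier
Brown → ±1% tolerance
42 × 10000 = 420000 Ω
Smallest = 420000 × (1 − 1/100) = 415800 Ω.

415800 Ω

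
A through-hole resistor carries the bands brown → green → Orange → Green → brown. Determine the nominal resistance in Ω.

15300000 Ω

Brown → 1 (first significant figure)
Green → 5 (second significant figure)
Orange → 3 (third significant figure)
Green → ×10^5 multiplier
153 × 100000 = 15300000 Ω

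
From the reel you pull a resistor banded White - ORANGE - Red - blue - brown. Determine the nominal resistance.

White → 9 (first significant figure)
Orange → 3 (second significant figure)
Red → 2 (third significant figure)
Blue → ×10^6 multiplier
932 × 1000000 = 932000000 Ω

932000000 Ω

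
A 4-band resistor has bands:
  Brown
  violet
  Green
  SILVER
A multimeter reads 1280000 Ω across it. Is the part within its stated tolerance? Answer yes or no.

no

Brown → 1 (first significant figure)
Violet → 7 (second significant figure)
Green → ×10^5 multiplier
Silver → ±10% tolerance
17 × 100000 = 1700000 Ω
Allowed range: 1530000 Ω to 1870000 Ω.
1280000 Ω lies outside that range.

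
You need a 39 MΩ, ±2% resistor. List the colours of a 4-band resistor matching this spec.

orange, white, blue, red

39000000 Ω = 39 × 10^6.
3 → orange
9 → white
Multiplier 10^6 → blue.
±2% tolerance → red.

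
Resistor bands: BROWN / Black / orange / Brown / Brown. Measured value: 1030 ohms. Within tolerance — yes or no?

Brown → 1 (first significant figure)
Black → 0 (second significant figure)
Orange → 3 (third significant figure)
Brown → ×10 multiplier
Brown → ±1% tolerance
103 × 10 = 1030 Ω
Allowed range: 1019.7 Ω to 1040.3 Ω.
1030 ohms lies inside that range.

yes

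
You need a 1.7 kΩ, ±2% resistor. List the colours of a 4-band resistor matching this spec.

1700 Ω = 17 × 10^2.
1 → brown
7 → violet
Multiplier 10^2 → red.
±2% tolerance → red.

brown, violet, red, red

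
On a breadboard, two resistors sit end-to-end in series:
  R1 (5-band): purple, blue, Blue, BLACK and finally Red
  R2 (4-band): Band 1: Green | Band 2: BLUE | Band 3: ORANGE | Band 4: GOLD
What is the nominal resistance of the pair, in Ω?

56766 Ω

R1: violet, blue, blue → 766; black ×1 → 766 Ω.
R2: green, blue → 56; orange ×10^3 → 56000 Ω.
Series: 766 + 56000 = 56766 Ω.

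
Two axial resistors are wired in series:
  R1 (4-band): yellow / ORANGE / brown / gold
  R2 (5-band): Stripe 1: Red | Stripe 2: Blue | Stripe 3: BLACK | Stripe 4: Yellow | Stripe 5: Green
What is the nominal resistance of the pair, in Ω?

R1: yellow, orange → 43; brown ×10 → 430 Ω.
R2: red, blue, black → 260; yellow ×10^4 → 2600000 Ω.
Series: 430 + 2600000 = 2600430 Ω.

2600430 Ω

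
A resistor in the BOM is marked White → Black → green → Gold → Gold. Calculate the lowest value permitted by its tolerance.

85.975 Ω

White → 9 (first significant figure)
Black → 0 (second significant figure)
Green → 5 (third significant figure)
Gold → ×0.1 multiplier
Gold → ±5% tolerance
905 × 0.1 = 90.5 Ω
Lowest = 90.5 × (1 − 5/100) = 85.975 Ω.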